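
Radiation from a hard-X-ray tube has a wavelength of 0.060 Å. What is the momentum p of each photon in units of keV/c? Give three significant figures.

First convert: λ = 0.060 Å = 6.0·10^-12 m.
The photon relation is p = h/λ, giving p = 1.104·10^-22 kg·m/s.
Converting to keV/c: p = 206.6 keV/c ≈ 207 keV/c.

207 keV/c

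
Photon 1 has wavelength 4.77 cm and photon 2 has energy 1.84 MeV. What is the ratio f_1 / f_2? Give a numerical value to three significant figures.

1.41 × 10^-11

f_1 = 6.285 × 10^9 Hz (from wavelength = 4.77 cm, via f = c/λ).
f_2 = 4.449 × 10^20 Hz (from energy = 1.84 MeV, via f = E/h).
Ratio = 6.285 × 10^9 / 4.449 × 10^20 = 1.41 × 10^-11.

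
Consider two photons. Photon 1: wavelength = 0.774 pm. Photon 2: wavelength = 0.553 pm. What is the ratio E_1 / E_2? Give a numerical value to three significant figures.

E_1 = 2.566e-13 J (from wavelength = 0.774 pm, via E = hc/λ).
E_2 = 3.592e-13 J (from wavelength = 0.553 pm, via E = hc/λ).
Ratio = 2.566e-13 / 3.592e-13 = 0.714.

0.714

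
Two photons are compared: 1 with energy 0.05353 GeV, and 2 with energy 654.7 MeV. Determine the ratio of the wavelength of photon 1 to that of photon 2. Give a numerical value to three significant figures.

λ_1 = 2.316 × 10^-14 m (from energy = 0.05353 GeV, via λ = hc/E).
λ_2 = 1.894 × 10^-15 m (from energy = 654.7 MeV, via λ = hc/E).
Ratio = 2.316 × 10^-14 / 1.894 × 10^-15 = 12.2.

12.2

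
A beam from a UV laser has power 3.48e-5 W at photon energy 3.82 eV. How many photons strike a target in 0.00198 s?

1.13e11 photons

Total energy: E_total = P·t = 3.48e-5 × 0.00198 = 6.890e-8 J.
Per-photon energy: E = 6.120e-19 J.
N = E_total / E_photon = 1.13e11.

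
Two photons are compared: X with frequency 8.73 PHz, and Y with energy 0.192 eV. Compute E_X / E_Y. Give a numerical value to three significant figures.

E_X = 5.785e-18 J (from frequency = 8.73 PHz, via E = hf).
E_Y = 3.076e-20 J (from energy = 0.192 eV, via E given directly).
Ratio = 5.785e-18 / 3.076e-20 = 188.

188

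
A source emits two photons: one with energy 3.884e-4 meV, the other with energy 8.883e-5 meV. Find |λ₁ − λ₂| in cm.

1080 cm

Using λ = hc/E: λ₁ = 3.1922 m, λ₂ = 13.957 m.
|Δλ| = |3.1922 − 13.957| = 10.8 m = 1080 cm.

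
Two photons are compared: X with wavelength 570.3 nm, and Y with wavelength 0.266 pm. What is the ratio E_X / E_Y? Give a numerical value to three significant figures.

E_X = 3.483e-19 J (from wavelength = 570.3 nm, via E = hc/λ).
E_Y = 7.468e-13 J (from wavelength = 0.266 pm, via E = hc/λ).
Ratio = 3.483e-19 / 7.468e-13 = 4.66e-7.

4.66e-7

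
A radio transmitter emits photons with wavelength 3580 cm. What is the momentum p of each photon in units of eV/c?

First convert: λ = 3580 cm = 35.8 m.
Since p = h/λ for a photon, p = 1.851 × 10^-35 kg·m/s.
Converting to eV/c: p = 3.463 × 10^-8 eV/c ≈ 3.46 × 10^-8 eV/c.

3.46 × 10^-8 eV/c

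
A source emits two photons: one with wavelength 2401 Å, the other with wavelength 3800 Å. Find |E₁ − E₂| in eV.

1.90 eV

Using E = hc/λ: E₁ = 8.2734 × 10^-19 J, E₂ = 5.2275 × 10^-19 J.
|ΔE| = |8.2734 × 10^-19 − 5.2275 × 10^-19| = 3.05 × 10^-19 J = 1.90 eV.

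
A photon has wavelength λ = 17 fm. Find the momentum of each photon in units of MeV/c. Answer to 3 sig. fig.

72.9 MeV/c

Take h = 6.62607015·10^-34 J·s, c = 2.99792458·10^8 m/s, 1 eV = 1.602176634·10^-19 J.
First convert: λ = 17 fm = 1.7·10^-14 m.
For a photon p = h/λ, so p = 3.898·10^-20 kg·m/s.
Converting to MeV/c: p = 72.93 MeV/c ≈ 72.9 MeV/c.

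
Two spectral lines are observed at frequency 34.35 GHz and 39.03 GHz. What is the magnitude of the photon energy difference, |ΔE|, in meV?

0.0194 meV

Using E = hf: E₁ = 2.2761·10^-23 J, E₂ = 2.5862·10^-23 J.
|ΔE| = |2.2761·10^-23 − 2.5862·10^-23| = 3.10·10^-24 J = 0.0194 meV.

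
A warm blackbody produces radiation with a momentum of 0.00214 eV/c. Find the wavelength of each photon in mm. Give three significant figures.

0.579 mm

In SI units: p = 0.00214 eV/c = 1.1437·10^-30 kg·m/s.
The photon relation is λ = h/p, giving λ = 5.794·10^-4 m.
Converting to mm: λ = 0.5794 mm ≈ 0.579 mm.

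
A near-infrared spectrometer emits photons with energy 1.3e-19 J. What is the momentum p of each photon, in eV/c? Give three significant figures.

For a photon p = E/c, so p = 4.336e-28 kg·m/s.
Converting to eV/c: p = 0.8114 eV/c ≈ 0.811 eV/c.

0.811 eV/c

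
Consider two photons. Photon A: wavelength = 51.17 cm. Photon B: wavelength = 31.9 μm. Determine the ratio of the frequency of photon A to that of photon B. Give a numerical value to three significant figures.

6.23e-5

f_A = 5.859e8 Hz (from wavelength = 51.17 cm, via f = c/λ).
f_B = 9.398e12 Hz (from wavelength = 31.9 μm, via f = c/λ).
Ratio = 5.859e8 / 9.398e12 = 6.23e-5.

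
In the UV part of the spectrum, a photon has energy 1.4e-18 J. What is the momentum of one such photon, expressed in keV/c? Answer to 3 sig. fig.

Apply p = E/c: p = 4.670e-27 kg·m/s.
Converting to keV/c: p = 0.008738 keV/c ≈ 8.74e-3 keV/c.

8.74e-3 keV/c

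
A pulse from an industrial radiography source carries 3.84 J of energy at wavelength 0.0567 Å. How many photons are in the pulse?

Per-photon energy: E = 3.503e-14 J (from wavelength = 0.0567 Å).
N = E_total / E_photon = 3.84 J / 3.503e-14 J = 1.10e14.

1.10e14 photons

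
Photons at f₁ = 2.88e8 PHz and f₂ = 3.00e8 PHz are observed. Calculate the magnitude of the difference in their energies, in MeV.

49.6 MeV

Using E = hf: E₁ = 1.908e-10 J, E₂ = 1.988e-10 J.
|ΔE| = |1.908e-10 − 1.988e-10| = 7.95e-12 J = 49.6 MeV.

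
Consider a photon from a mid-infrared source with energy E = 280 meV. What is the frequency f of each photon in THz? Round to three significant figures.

Use h = 6.62607015e-34 J·s, 1 eV = 1.602176634e-19 J.
First convert: E = 280 meV = 4.4861e-20 J.
Apply f = E/h: f = 6.770e13 Hz.
Converting to THz: f = 67.70 THz ≈ 67.7 THz.

67.7 THz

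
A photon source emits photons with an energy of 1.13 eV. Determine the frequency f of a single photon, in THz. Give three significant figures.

First convert: E = 1.13 eV = 1.8105 × 10^-19 J.
Apply f = E/h: f = 2.732 × 10^14 Hz.
Converting to THz: f = 273.2 THz ≈ 273 THz.

273 THz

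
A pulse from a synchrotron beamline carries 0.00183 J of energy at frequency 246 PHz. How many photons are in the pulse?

Per-photon energy: E = 1.630e-16 J (from frequency = 246 PHz).
N = E_total / E_photon = 0.00183 J / 1.630e-16 J = 1.12e13.

1.12e13 photons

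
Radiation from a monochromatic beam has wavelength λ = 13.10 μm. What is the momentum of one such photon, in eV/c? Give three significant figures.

0.0946 eV/c

Use h = 6.62607015e-34 J·s, c = 2.99792458e8 m/s, 1 eV = 1.602176634e-19 J.
First convert: λ = 13.10 μm = 1.310e-5 m.
The photon relation is p = h/λ, giving p = 5.058e-29 kg·m/s.
Converting to eV/c: p = 0.09464 eV/c ≈ 0.0946 eV/c.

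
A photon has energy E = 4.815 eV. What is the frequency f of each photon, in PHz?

Convert to SI: E = 4.815 eV = 7.7145e-19 J.
Apply f = E/h: f = 1.164e15 Hz.
Converting to PHz: f = 1.164 PHz ≈ 1.16 PHz.

1.16 PHz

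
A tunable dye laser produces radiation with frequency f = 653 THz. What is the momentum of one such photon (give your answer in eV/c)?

First convert: f = 653 THz = 6.53·10^14 Hz.
Since p = hf/c for a photon, p = 1.443·10^-27 kg·m/s.
Converting to eV/c: p = 2.701 eV/c ≈ 2.70 eV/c.

2.70 eV/c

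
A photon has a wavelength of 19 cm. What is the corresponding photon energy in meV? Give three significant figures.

Convert to SI: λ = 19 cm = 0.19 m.
For a photon E = hc/λ, so E = 1.045 × 10^-24 J.
Converting to meV: E = 0.006525 meV ≈ 6.53 × 10^-3 meV.

6.53 × 10^-3 meV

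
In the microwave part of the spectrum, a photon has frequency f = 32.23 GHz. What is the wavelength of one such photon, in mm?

9.30 mm

In SI units: f = 32.23 GHz = 3.223e10 Hz.
Since λ = c/f for a photon, λ = 0.009302 m.
Converting to mm: λ = 9.302 mm ≈ 9.30 mm.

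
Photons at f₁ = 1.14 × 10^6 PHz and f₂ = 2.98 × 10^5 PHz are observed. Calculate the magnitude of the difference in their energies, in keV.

Using E = hf: E₁ = 7.554 × 10^-13 J, E₂ = 1.975 × 10^-13 J.
|ΔE| = |7.554 × 10^-13 − 1.975 × 10^-13| = 5.58 × 10^-13 J = 3480 keV.

3480 keV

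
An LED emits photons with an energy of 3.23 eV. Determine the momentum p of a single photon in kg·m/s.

Convert to SI: E = 3.23 eV = 5.1750 × 10^-19 J.
Since p = E/c for a photon, p = 1.726 × 10^-27 kg·m/s.
So p ≈ 1.73 × 10^-27 kg·m/s.

1.73 × 10^-27 kg·m/s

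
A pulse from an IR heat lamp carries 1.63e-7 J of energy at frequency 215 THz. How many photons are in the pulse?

1.14e12 photons

Per-photon energy: E = 1.425e-19 J (from frequency = 215 THz).
N = E_total / E_photon = 1.63e-7 J / 1.425e-19 J = 1.14e12.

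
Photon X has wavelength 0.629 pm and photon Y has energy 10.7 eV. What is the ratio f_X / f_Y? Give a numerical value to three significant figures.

1.84e5

f_X = 4.766e20 Hz (from wavelength = 0.629 pm, via f = c/λ).
f_Y = 2.587e15 Hz (from energy = 10.7 eV, via f = E/h).
Ratio = 4.766e20 / 2.587e15 = 1.84e5.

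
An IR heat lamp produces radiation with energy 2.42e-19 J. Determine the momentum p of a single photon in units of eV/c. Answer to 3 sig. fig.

1.51 eV/c

(c = 2.99792458e8 m/s, 1 eV = 1.602176634e-19 J.)
The photon relation is p = E/c, giving p = 8.072e-28 kg·m/s.
Converting to eV/c: p = 1.510 eV/c ≈ 1.51 eV/c.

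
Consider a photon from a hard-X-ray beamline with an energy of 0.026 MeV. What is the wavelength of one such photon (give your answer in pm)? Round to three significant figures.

47.7 pm

In SI units: E = 0.026 MeV = 4.1657e-15 J.
Since λ = hc/E for a photon, λ = 4.769e-11 m.
Converting to pm: λ = 47.69 pm ≈ 47.7 pm.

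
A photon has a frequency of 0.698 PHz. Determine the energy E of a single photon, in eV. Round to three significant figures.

2.89 eV

Use h = 6.62607015e-34 J·s, 1 eV = 1.602176634e-19 J.
First convert: f = 0.698 PHz = 6.98e14 Hz.
Apply E = hf: E = 4.625e-19 J.
Converting to eV: E = 2.887 eV ≈ 2.89 eV.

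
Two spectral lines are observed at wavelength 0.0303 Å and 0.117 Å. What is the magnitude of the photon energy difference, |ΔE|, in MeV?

Using E = hc/λ: E₁ = 6.556e-14 J, E₂ = 1.698e-14 J.
|ΔE| = |6.556e-14 − 1.698e-14| = 4.86e-14 J = 0.303 MeV.

0.303 MeV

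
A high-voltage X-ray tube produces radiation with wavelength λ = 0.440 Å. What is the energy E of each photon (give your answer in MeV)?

(h = 6.62607015e-34 J·s, c = 2.99792458e8 m/s, 1 eV = 1.602176634e-19 J.)
Convert to SI: λ = 0.440 Å = 4.40e-11 m.
Apply E = hc/λ: E = 4.515e-15 J.
Converting to MeV: E = 0.02818 MeV ≈ 0.0282 MeV.

0.0282 MeV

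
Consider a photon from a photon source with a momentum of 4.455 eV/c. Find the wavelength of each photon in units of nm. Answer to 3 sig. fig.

Use h = 6.62607015e-34 J·s, c = 2.99792458e8 m/s, 1 eV = 1.602176634e-19 J.
Convert to SI: p = 4.455 eV/c = 2.3809e-27 kg·m/s.
Since λ = h/p for a photon, λ = 2.783e-7 m.
Converting to nm: λ = 278.3 nm ≈ 278 nm.

278 nm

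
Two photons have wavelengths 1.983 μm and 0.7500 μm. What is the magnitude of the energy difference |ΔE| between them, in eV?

1.03 eV

Using E = hc/λ: E₁ = 1.0017e-19 J, E₂ = 2.6486e-19 J.
|ΔE| = |1.0017e-19 − 2.6486e-19| = 1.65e-19 J = 1.03 eV.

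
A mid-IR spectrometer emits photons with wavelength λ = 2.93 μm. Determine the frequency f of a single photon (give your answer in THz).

102 THz

(c = 2.99792458 × 10^8 m/s.)
First convert: λ = 2.93 μm = 2.93 × 10^-6 m.
Since f = c/λ for a photon, f = 1.023 × 10^14 Hz.
Converting to THz: f = 102.3 THz ≈ 102 THz.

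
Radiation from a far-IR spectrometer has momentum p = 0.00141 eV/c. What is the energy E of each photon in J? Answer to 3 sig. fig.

Use c = 2.99792458 × 10^8 m/s, 1 eV = 1.602176634 × 10^-19 J.
In SI units: p = 0.00141 eV/c = 7.5354 × 10^-31 kg·m/s.
Apply E = pc: E = 2.259 × 10^-22 J.
So E ≈ 2.26 × 10^-22 J.

2.26 × 10^-22 J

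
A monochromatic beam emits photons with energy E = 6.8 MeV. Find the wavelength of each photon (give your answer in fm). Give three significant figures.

Use h = 6.62607015e-34 J·s, c = 2.99792458e8 m/s, 1 eV = 1.602176634e-19 J.
In SI units: E = 6.8 MeV = 1.0895e-12 J.
Since λ = hc/E for a photon, λ = 1.823e-13 m.
Converting to fm: λ = 182.3 fm ≈ 182 fm.

182 fm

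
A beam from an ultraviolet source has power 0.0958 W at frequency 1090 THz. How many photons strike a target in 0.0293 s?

3.89e15 photons

Total energy: E_total = P·t = 0.0958 × 0.0293 = 0.002807 J.
Per-photon energy: E = 7.222e-19 J.
N = E_total / E_photon = 3.89e15.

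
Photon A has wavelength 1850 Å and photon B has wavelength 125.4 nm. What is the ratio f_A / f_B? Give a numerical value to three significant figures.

f_A = 1.620 × 10^15 Hz (from wavelength = 1850 Å, via f = c/λ).
f_B = 2.391 × 10^15 Hz (from wavelength = 125.4 nm, via f = c/λ).
Ratio = 1.620 × 10^15 / 2.391 × 10^15 = 0.678.

0.678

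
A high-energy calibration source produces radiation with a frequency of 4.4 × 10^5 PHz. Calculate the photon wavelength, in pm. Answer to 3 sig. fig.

0.681 pm

Convert to SI: f = 4.4 × 10^5 PHz = 4.4 × 10^20 Hz.
Since λ = c/f for a photon, λ = 6.813 × 10^-13 m.
Converting to pm: λ = 0.6813 pm ≈ 0.681 pm.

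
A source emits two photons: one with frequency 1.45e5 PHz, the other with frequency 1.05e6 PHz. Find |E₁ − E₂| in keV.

3740 keV

Using E = hf: E₁ = 9.608e-14 J, E₂ = 6.957e-13 J.
|ΔE| = |9.608e-14 − 6.957e-13| = 6.00e-13 J = 3740 keV.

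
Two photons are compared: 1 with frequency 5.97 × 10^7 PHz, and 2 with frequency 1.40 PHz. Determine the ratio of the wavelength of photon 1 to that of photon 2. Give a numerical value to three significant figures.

2.35 × 10^-8

λ_1 = 5.022 × 10^-15 m (from frequency = 5.97 × 10^7 PHz, via λ = c/f).
λ_2 = 2.141 × 10^-7 m (from frequency = 1.40 PHz, via λ = c/f).
Ratio = 5.022 × 10^-15 / 2.141 × 10^-7 = 2.35 × 10^-8.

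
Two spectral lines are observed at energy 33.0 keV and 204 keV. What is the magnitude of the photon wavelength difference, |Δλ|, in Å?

Using λ = hc/E: λ₁ = 3.757 × 10^-11 m, λ₂ = 6.078 × 10^-12 m.
|Δλ| = |3.757 × 10^-11 − 6.078 × 10^-12| = 3.15 × 10^-11 m = 0.315 Å.

0.315 Å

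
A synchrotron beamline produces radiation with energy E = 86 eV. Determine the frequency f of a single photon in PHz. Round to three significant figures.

Convert to SI: E = 86 eV = 1.3779e-17 J.
For a photon f = E/h, so f = 2.079e16 Hz.
Converting to PHz: f = 20.79 PHz ≈ 20.8 PHz.

20.8 PHz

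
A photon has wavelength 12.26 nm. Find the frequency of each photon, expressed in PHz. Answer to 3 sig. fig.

24.5 PHz

Use c = 2.99792458·10^8 m/s.
First convert: λ = 12.26 nm = 1.226·10^-8 m.
Apply f = c/λ: f = 2.445·10^16 Hz.
Converting to PHz: f = 24.45 PHz ≈ 24.5 PHz.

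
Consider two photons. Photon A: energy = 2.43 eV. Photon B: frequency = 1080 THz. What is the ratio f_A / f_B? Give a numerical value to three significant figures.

f_A = 5.876e14 Hz (from energy = 2.43 eV, via f = E/h).
f_B = 1.080e15 Hz (from frequency = 1080 THz, via f given directly).
Ratio = 5.876e14 / 1.080e15 = 0.544.

0.544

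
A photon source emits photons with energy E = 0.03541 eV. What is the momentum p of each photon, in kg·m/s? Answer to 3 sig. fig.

Take c = 2.99792458·10^8 m/s, 1 eV = 1.602176634·10^-19 J.
In SI units: E = 0.03541 eV = 5.6733·10^-21 J.
For a photon p = E/c, so p = 1.892·10^-29 kg·m/s.
So p ≈ 1.89·10^-29 kg·m/s.

1.89·10^-29 kg·m/s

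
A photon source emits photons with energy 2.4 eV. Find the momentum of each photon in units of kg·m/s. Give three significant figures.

1.28e-27 kg·m/s

In SI units: E = 2.4 eV = 3.8452e-19 J.
The photon relation is p = E/c, giving p = 1.283e-27 kg·m/s.
So p ≈ 1.28e-27 kg·m/s.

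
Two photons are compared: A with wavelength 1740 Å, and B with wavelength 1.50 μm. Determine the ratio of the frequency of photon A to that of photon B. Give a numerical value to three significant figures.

f_A = 1.723 × 10^15 Hz (from wavelength = 1740 Å, via f = c/λ).
f_B = 1.999 × 10^14 Hz (from wavelength = 1.50 μm, via f = c/λ).
Ratio = 1.723 × 10^15 / 1.999 × 10^14 = 8.62.

8.62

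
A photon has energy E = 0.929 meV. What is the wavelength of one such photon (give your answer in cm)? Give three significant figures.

(h = 6.62607015e-34 J·s, c = 2.99792458e8 m/s, 1 eV = 1.602176634e-19 J.)
In SI units: E = 0.929 meV = 1.4884e-22 J.
The photon relation is λ = hc/E, giving λ = 0.001335 m.
Converting to cm: λ = 0.1335 cm ≈ 0.133 cm.

0.133 cm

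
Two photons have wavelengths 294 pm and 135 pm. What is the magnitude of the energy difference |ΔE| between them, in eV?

Using E = hc/λ: E₁ = 6.757e-16 J, E₂ = 1.471e-15 J.
|ΔE| = |6.757e-16 − 1.471e-15| = 7.96e-16 J = 4970 eV.

4970 eV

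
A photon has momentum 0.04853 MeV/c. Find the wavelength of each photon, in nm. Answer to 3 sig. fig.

0.0255 nm

Take h = 6.62607015 × 10^-34 J·s, c = 2.99792458 × 10^8 m/s, 1 eV = 1.602176634 × 10^-19 J.
First convert: p = 0.04853 MeV/c = 2.5936 × 10^-23 kg·m/s.
The photon relation is λ = h/p, giving λ = 2.555 × 10^-11 m.
Converting to nm: λ = 0.02555 nm ≈ 0.0255 nm.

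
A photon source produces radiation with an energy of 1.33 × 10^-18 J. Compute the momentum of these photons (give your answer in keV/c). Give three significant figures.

8.30 × 10^-3 keV/c

Use c = 2.99792458 × 10^8 m/s, 1 eV = 1.602176634 × 10^-19 J.
Since p = E/c for a photon, p = 4.436 × 10^-27 kg·m/s.
Converting to keV/c: p = 0.008301 keV/c ≈ 8.30 × 10^-3 keV/c.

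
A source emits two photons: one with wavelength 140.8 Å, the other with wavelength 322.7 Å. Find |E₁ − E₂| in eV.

49.6 eV

Using E = hc/λ: E₁ = 1.4108e-17 J, E₂ = 6.1557e-18 J.
|ΔE| = |1.4108e-17 − 6.1557e-18| = 7.95e-18 J = 49.6 eV.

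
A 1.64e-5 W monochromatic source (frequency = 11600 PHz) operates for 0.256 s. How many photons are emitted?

5.46e8 photons

Total energy: E_total = P·t = 1.64e-5 × 0.256 = 4.198e-6 J.
Per-photon energy: E = 7.686e-15 J.
N = E_total / E_photon = 5.46e8.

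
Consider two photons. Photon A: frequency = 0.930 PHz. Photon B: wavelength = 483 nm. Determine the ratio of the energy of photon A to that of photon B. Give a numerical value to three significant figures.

1.50

E_A = 6.162·10^-19 J (from frequency = 0.930 PHz, via E = hf).
E_B = 4.113·10^-19 J (from wavelength = 483 nm, via E = hc/λ).
Ratio = 6.162·10^-19 / 4.113·10^-19 = 1.50.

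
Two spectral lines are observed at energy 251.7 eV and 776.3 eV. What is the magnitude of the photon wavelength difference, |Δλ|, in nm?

Using λ = hc/E: λ₁ = 4.9259·10^-9 m, λ₂ = 1.5971·10^-9 m.
|Δλ| = |4.9259·10^-9 − 1.5971·10^-9| = 3.33·10^-9 m = 3.33 nm.

3.33 nm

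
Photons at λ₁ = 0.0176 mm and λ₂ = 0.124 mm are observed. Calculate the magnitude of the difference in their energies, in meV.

60.4 meV

Using E = hc/λ: E₁ = 1.129e-20 J, E₂ = 1.602e-21 J.
|ΔE| = |1.129e-20 − 1.602e-21| = 9.68e-21 J = 60.4 meV.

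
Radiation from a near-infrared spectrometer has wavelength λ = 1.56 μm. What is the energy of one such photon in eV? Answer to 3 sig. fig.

0.795 eV

Take h = 6.62607015e-34 J·s, c = 2.99792458e8 m/s, 1 eV = 1.602176634e-19 J.
Convert to SI: λ = 1.56 μm = 1.56e-6 m.
The photon relation is E = hc/λ, giving E = 1.273e-19 J.
Converting to eV: E = 0.7948 eV ≈ 0.795 eV.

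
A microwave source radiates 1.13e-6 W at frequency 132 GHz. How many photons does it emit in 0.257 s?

Total energy: E_total = P·t = 1.13e-6 × 0.257 = 2.904e-7 J.
Per-photon energy: E = 8.746e-23 J.
N = E_total / E_photon = 3.32e15.

3.32e15 photons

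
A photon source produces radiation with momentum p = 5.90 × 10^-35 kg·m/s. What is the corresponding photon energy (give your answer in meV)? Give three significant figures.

1.10 × 10^-4 meV

(c = 2.99792458 × 10^8 m/s, 1 eV = 1.602176634 × 10^-19 J.)
For a photon E = pc, so E = 1.769 × 10^-26 J.
Converting to meV: E = 1.104 × 10^-4 meV ≈ 1.10 × 10^-4 meV.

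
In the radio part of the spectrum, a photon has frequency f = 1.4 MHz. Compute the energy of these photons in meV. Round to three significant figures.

5.79e-6 meV

Use h = 6.62607015e-34 J·s, 1 eV = 1.602176634e-19 J.
Convert to SI: f = 1.4 MHz = 1.4e6 Hz.
For a photon E = hf, so E = 9.276e-28 J.
Converting to meV: E = 5.790e-6 meV ≈ 5.79e-6 meV.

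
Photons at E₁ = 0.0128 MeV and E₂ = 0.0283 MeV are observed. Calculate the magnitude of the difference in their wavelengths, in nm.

0.0531 nm

Using λ = hc/E: λ₁ = 9.686e-11 m, λ₂ = 4.381e-11 m.
|Δλ| = |9.686e-11 − 4.381e-11| = 5.31e-11 m = 0.0531 nm.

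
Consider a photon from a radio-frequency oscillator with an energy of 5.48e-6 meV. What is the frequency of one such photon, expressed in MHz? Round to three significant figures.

1.33 MHz

Use h = 6.62607015e-34 J·s, 1 eV = 1.602176634e-19 J.
Convert to SI: E = 5.48e-6 meV = 8.7799e-28 J.
For a photon f = E/h, so f = 1.325e6 Hz.
Converting to MHz: f = 1.325 MHz ≈ 1.33 MHz.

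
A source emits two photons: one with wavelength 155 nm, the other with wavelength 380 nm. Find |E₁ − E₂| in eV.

Using E = hc/λ: E₁ = 1.282e-18 J, E₂ = 5.227e-19 J.
|ΔE| = |1.282e-18 − 5.227e-19| = 7.59e-19 J = 4.74 eV.

4.74 eV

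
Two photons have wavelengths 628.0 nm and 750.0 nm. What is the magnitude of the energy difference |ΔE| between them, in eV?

0.321 eV

Using E = hc/λ: E₁ = 3.1631e-19 J, E₂ = 2.6486e-19 J.
|ΔE| = |3.1631e-19 − 2.6486e-19| = 5.15e-20 J = 0.321 eV.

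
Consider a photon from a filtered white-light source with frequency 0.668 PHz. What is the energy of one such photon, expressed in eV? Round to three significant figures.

2.76 eV

First convert: f = 0.668 PHz = 6.68e14 Hz.
Since E = hf for a photon, E = 4.426e-19 J.
Converting to eV: E = 2.763 eV ≈ 2.76 eV.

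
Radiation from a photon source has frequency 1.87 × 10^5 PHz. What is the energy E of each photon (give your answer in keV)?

In SI units: f = 1.87 × 10^5 PHz = 1.87 × 10^20 Hz.
Apply E = hf: E = 1.239 × 10^-13 J.
Converting to keV: E = 773.4 keV ≈ 773 keV.

773 keV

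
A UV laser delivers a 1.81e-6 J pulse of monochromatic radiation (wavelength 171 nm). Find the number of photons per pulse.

1.56e12 photons

Per-photon energy: E = 1.162e-18 J (from wavelength = 171 nm).
N = E_total / E_photon = 1.81e-6 J / 1.162e-18 J = 1.56e12.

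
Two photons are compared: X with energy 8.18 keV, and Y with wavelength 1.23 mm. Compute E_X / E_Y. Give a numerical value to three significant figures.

8.12e6

E_X = 1.311e-15 J (from energy = 8.18 keV, via E given directly).
E_Y = 1.615e-22 J (from wavelength = 1.23 mm, via E = hc/λ).
Ratio = 1.311e-15 / 1.615e-22 = 8.12e6.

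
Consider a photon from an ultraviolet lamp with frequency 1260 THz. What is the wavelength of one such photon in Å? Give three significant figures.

First convert: f = 1260 THz = 1.26 × 10^15 Hz.
Since λ = c/f for a photon, λ = 2.379 × 10^-7 m.
Converting to Å: λ = 2379 Å ≈ 2380 Å.

2380 Å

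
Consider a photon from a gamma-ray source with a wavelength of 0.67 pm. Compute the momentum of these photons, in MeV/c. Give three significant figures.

Use h = 6.62607015 × 10^-34 J·s, c = 2.99792458 × 10^8 m/s, 1 eV = 1.602176634 × 10^-19 J.
Convert to SI: λ = 0.67 pm = 6.7 × 10^-13 m.
Since p = h/λ for a photon, p = 9.890 × 10^-22 kg·m/s.
Converting to MeV/c: p = 1.851 MeV/c ≈ 1.85 MeV/c.

1.85 MeV/c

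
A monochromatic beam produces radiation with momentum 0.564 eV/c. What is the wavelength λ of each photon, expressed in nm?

2200 nm

First convert: p = 0.564 eV/c = 3.0142e-28 kg·m/s.
The photon relation is λ = h/p, giving λ = 2.198e-6 m.
Converting to nm: λ = 2198 nm ≈ 2200 nm.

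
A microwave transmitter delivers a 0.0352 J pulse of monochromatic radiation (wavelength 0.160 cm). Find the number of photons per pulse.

Per-photon energy: E = 1.242 × 10^-22 J (from wavelength = 0.160 cm).
N = E_total / E_photon = 0.0352 J / 1.242 × 10^-22 J = 2.84 × 10^20.

2.84 × 10^20 photons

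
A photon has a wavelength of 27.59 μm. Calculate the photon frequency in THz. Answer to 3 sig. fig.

Convert to SI: λ = 27.59 μm = 2.759e-5 m.
For a photon f = c/λ, so f = 1.087e13 Hz.
Converting to THz: f = 10.87 THz ≈ 10.9 THz.

10.9 THz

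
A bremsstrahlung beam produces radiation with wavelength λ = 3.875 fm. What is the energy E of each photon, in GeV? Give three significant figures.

0.320 GeV

Convert to SI: λ = 3.875 fm = 3.875e-15 m.
Since E = hc/λ for a photon, E = 5.126e-11 J.
Converting to GeV: E = 0.3200 GeV ≈ 0.320 GeV.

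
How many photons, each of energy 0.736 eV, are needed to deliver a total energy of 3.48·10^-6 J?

2.95·10^13 photons

Per-photon energy: E = 1.179·10^-19 J (from energy = 0.736 eV).
N = E_total / E_photon = 3.48·10^-6 J / 1.179·10^-19 J = 2.95·10^13.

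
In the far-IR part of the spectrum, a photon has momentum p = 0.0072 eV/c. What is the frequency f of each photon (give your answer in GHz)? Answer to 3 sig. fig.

Use h = 6.62607015e-34 J·s, c = 2.99792458e8 m/s, 1 eV = 1.602176634e-19 J.
In SI units: p = 0.0072 eV/c = 3.8479e-30 kg·m/s.
For a photon f = pc/h, so f = 1.741e12 Hz.
Converting to GHz: f = 1741 GHz ≈ 1740 GHz.

1740 GHz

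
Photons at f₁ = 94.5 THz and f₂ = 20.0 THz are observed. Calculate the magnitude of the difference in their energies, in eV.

Using E = hf: E₁ = 6.262e-20 J, E₂ = 1.325e-20 J.
|ΔE| = |6.262e-20 − 1.325e-20| = 4.94e-20 J = 0.308 eV.

0.308 eV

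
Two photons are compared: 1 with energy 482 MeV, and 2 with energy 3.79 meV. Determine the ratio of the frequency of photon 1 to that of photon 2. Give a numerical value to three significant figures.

f_1 = 1.165e23 Hz (from energy = 482 MeV, via f = E/h).
f_2 = 9.164e11 Hz (from energy = 3.79 meV, via f = E/h).
Ratio = 1.165e23 / 9.164e11 = 1.27e11.

1.27e11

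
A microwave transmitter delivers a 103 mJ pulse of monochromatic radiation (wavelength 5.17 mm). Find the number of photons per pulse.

2.68e21 photons

Per-photon energy: E = 3.842e-23 J (from wavelength = 5.17 mm).
N = E_total / E_photon = 0.103 J / 3.842e-23 J = 2.68e21.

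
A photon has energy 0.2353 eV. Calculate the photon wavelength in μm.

5.27 μm

Use h = 6.62607015 × 10^-34 J·s, c = 2.99792458 × 10^8 m/s, 1 eV = 1.602176634 × 10^-19 J.
Convert to SI: E = 0.2353 eV = 3.7699 × 10^-20 J.
For a photon λ = hc/E, so λ = 5.269 × 10^-6 m.
Converting to μm: λ = 5.269 μm ≈ 5.27 μm.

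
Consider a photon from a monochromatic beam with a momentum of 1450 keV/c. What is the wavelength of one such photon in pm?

0.855 pm

In SI units: p = 1450 keV/c = 7.7492e-22 kg·m/s.
The photon relation is λ = h/p, giving λ = 8.551e-13 m.
Converting to pm: λ = 0.8551 pm ≈ 0.855 pm.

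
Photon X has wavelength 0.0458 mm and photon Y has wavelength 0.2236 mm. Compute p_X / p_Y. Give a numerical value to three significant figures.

4.88

p_X = 1.447·10^-29 kg·m/s (from wavelength = 0.0458 mm, via p = h/λ).
p_Y = 2.963·10^-30 kg·m/s (from wavelength = 0.2236 mm, via p = h/λ).
Ratio = 1.447·10^-29 / 2.963·10^-30 = 4.88.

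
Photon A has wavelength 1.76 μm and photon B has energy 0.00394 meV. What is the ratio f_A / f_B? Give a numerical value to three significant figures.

1.79 × 10^5

f_A = 1.703 × 10^14 Hz (from wavelength = 1.76 μm, via f = c/λ).
f_B = 9.527 × 10^8 Hz (from energy = 0.00394 meV, via f = E/h).
Ratio = 1.703 × 10^14 / 9.527 × 10^8 = 1.79 × 10^5.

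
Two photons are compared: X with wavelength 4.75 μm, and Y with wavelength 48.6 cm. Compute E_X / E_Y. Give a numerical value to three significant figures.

E_X = 4.182 × 10^-20 J (from wavelength = 4.75 μm, via E = hc/λ).
E_Y = 4.087 × 10^-25 J (from wavelength = 48.6 cm, via E = hc/λ).
Ratio = 4.182 × 10^-20 / 4.087 × 10^-25 = 1.02 × 10^5.

1.02 × 10^5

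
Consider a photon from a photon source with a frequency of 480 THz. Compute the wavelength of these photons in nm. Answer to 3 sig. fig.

Convert to SI: f = 480 THz = 4.80·10^14 Hz.
The photon relation is λ = c/f, giving λ = 6.246·10^-7 m.
Converting to nm: λ = 624.6 nm ≈ 625 nm.

625 nm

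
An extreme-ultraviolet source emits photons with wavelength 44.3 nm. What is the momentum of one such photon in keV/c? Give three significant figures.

0.0280 keV/c

First convert: λ = 44.3 nm = 4.43e-8 m.
Apply p = h/λ: p = 1.496e-26 kg·m/s.
Converting to keV/c: p = 0.02799 keV/c ≈ 0.0280 keV/c.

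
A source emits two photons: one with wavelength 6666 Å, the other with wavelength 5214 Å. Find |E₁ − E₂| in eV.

0.518 eV

Using E = hc/λ: E₁ = 2.9800e-19 J, E₂ = 3.8098e-19 J.
|ΔE| = |2.9800e-19 − 3.8098e-19| = 8.30e-20 J = 0.518 eV.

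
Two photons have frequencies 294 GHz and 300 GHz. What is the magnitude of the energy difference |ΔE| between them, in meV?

0.0248 meV

Using E = hf: E₁ = 1.948·10^-22 J, E₂ = 1.988·10^-22 J.
|ΔE| = |1.948·10^-22 − 1.988·10^-22| = 3.98·10^-24 J = 0.0248 meV.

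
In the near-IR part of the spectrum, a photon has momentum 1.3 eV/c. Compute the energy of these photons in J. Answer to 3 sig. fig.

2.08 × 10^-19 J

Use c = 2.99792458 × 10^8 m/s, 1 eV = 1.602176634 × 10^-19 J.
In SI units: p = 1.3 eV/c = 6.9476 × 10^-28 kg·m/s.
For a photon E = pc, so E = 2.083 × 10^-19 J.
So E ≈ 2.08 × 10^-19 J.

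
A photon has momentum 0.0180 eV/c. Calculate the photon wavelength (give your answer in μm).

First convert: p = 0.0180 eV/c = 9.6197 × 10^-30 kg·m/s.
Apply λ = h/p: λ = 6.888 × 10^-5 m.
Converting to μm: λ = 68.88 μm ≈ 68.9 μm.

68.9 μm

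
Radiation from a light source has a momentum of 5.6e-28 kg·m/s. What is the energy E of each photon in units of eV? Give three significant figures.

Apply E = pc: E = 1.679e-19 J.
Converting to eV: E = 1.048 eV ≈ 1.05 eV.

1.05 eV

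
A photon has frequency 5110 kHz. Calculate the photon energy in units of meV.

2.11 × 10^-5 meV

In SI units: f = 5110 kHz = 5.11 × 10^6 Hz.
The photon relation is E = hf, giving E = 3.386 × 10^-27 J.
Converting to meV: E = 2.113 × 10^-5 meV ≈ 2.11 × 10^-5 meV.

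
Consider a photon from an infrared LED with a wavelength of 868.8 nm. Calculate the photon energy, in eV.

1.43 eV

Use h = 6.62607015e-34 J·s, c = 2.99792458e8 m/s, 1 eV = 1.602176634e-19 J.
First convert: λ = 868.8 nm = 8.688e-7 m.
The photon relation is E = hc/λ, giving E = 2.286e-19 J.
Converting to eV: E = 1.427 eV ≈ 1.43 eV.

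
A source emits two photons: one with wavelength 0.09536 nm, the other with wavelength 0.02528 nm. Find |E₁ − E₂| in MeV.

Using E = hc/λ: E₁ = 2.0831 × 10^-15 J, E₂ = 7.8578 × 10^-15 J.
|ΔE| = |2.0831 × 10^-15 − 7.8578 × 10^-15| = 5.77 × 10^-15 J = 0.0360 MeV.

0.0360 MeV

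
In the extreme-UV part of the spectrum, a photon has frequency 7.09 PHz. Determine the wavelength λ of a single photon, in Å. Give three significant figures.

Use c = 2.99792458 × 10^8 m/s.
First convert: f = 7.09 PHz = 7.09 × 10^15 Hz.
For a photon λ = c/f, so λ = 4.228 × 10^-8 m.
Converting to Å: λ = 422.8 Å ≈ 423 Å.

423 Å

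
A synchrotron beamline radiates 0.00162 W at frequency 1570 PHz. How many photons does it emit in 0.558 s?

8.69·10^11 photons

Total energy: E_total = P·t = 0.00162 × 0.558 = 9.040·10^-4 J.
Per-photon energy: E = 1.040·10^-15 J.
N = E_total / E_photon = 8.69·10^11.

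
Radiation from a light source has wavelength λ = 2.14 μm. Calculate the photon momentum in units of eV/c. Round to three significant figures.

Convert to SI: λ = 2.14 μm = 2.14 × 10^-6 m.
The photon relation is p = h/λ, giving p = 3.096 × 10^-28 kg·m/s.
Converting to eV/c: p = 0.5794 eV/c ≈ 0.579 eV/c.

0.579 eV/c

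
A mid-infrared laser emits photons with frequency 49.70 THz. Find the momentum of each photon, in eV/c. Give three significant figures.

Take h = 6.62607015 × 10^-34 J·s, c = 2.99792458 × 10^8 m/s, 1 eV = 1.602176634 × 10^-19 J.
Convert to SI: f = 49.70 THz = 4.970 × 10^13 Hz.
The photon relation is p = hf/c, giving p = 1.098 × 10^-28 kg·m/s.
Converting to eV/c: p = 0.2055 eV/c ≈ 0.206 eV/c.

0.206 eV/c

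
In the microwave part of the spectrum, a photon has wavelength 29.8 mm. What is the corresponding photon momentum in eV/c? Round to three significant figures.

First convert: λ = 29.8 mm = 0.0298 m.
Since p = h/λ for a photon, p = 2.224 × 10^-32 kg·m/s.
Converting to eV/c: p = 4.161 × 10^-5 eV/c ≈ 4.16 × 10^-5 eV/c.

4.16 × 10^-5 eV/c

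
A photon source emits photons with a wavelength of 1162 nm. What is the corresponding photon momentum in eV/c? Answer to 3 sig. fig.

Convert to SI: λ = 1162 nm = 1.162e-6 m.
Since p = h/λ for a photon, p = 5.702e-28 kg·m/s.
Converting to eV/c: p = 1.067 eV/c ≈ 1.07 eV/c.

1.07 eV/c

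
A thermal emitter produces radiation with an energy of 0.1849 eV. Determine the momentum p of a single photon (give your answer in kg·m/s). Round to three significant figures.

9.88 × 10^-29 kg·m/s

Convert to SI: E = 0.1849 eV = 2.9624 × 10^-20 J.
The photon relation is p = E/c, giving p = 9.882 × 10^-29 kg·m/s.
So p ≈ 9.88 × 10^-29 kg·m/s.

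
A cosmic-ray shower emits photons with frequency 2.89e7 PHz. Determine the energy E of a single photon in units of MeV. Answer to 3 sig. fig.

120 MeV

In SI units: f = 2.89e7 PHz = 2.89e22 Hz.
The photon relation is E = hf, giving E = 1.915e-11 J.
Converting to MeV: E = 119.5 MeV ≈ 120 MeV.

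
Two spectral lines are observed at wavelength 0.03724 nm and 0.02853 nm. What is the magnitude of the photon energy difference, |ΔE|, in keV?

Using E = hc/λ: E₁ = 5.3342e-15 J, E₂ = 6.9627e-15 J.
|ΔE| = |5.3342e-15 − 6.9627e-15| = 1.63e-15 J = 10.2 keV.

10.2 keV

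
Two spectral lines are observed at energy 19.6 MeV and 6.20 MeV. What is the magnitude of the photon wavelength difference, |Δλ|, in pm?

0.137 pm

Using λ = hc/E: λ₁ = 6.326 × 10^-14 m, λ₂ = 2.000 × 10^-13 m.
|Δλ| = |6.326 × 10^-14 − 2.000 × 10^-13| = 1.37 × 10^-13 m = 0.137 pm.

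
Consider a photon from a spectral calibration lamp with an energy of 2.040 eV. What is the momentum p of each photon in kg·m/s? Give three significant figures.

Use c = 2.99792458e8 m/s, 1 eV = 1.602176634e-19 J.
First convert: E = 2.040 eV = 3.2684e-19 J.
For a photon p = E/c, so p = 1.090e-27 kg·m/s.
So p ≈ 1.09e-27 kg·m/s.

1.09e-27 kg·m/s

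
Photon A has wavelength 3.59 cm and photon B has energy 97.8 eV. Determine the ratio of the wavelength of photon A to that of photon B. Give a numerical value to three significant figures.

2.83 × 10^6

λ_A = 0.03590 m (from wavelength = 3.59 cm, via λ given directly).
λ_B = 1.268 × 10^-8 m (from energy = 97.8 eV, via λ = hc/E).
Ratio = 0.03590 / 1.268 × 10^-8 = 2.83 × 10^6.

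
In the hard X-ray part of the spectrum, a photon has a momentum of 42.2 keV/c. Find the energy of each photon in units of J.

First convert: p = 42.2 keV/c = 2.2553 × 10^-23 kg·m/s.
Apply E = pc: E = 6.761 × 10^-15 J.
So E ≈ 6.76 × 10^-15 J.

6.76 × 10^-15 J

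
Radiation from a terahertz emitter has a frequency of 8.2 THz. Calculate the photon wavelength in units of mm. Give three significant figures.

0.0366 mm

(c = 2.99792458e8 m/s.)
First convert: f = 8.2 THz = 8.2e12 Hz.
Apply λ = c/f: λ = 3.656e-5 m.
Converting to mm: λ = 0.03656 mm ≈ 0.0366 mm.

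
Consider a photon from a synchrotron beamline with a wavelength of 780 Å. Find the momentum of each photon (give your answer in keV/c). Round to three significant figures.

0.0159 keV/c

(h = 6.62607015 × 10^-34 J·s, c = 2.99792458 × 10^8 m/s, 1 eV = 1.602176634 × 10^-19 J.)
Convert to SI: λ = 780 Å = 7.80 × 10^-8 m.
The photon relation is p = h/λ, giving p = 8.495 × 10^-27 kg·m/s.
Converting to keV/c: p = 0.01590 keV/c ≈ 0.0159 keV/c.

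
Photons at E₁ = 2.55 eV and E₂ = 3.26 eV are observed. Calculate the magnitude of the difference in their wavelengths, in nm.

Using λ = hc/E: λ₁ = 4.862e-7 m, λ₂ = 3.803e-7 m.
|Δλ| = |4.862e-7 − 3.803e-7| = 1.06e-7 m = 106 nm.

106 nm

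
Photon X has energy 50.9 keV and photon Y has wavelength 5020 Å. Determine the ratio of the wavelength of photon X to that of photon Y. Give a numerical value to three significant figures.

λ_X = 2.436e-11 m (from energy = 50.9 keV, via λ = hc/E).
λ_Y = 5.020e-7 m (from wavelength = 5020 Å, via λ given directly).
Ratio = 2.436e-11 / 5.020e-7 = 4.85e-5.

4.85e-5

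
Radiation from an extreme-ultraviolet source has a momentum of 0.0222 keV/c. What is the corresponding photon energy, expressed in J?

Take c = 2.99792458 × 10^8 m/s, 1 eV = 1.602176634 × 10^-19 J.
In SI units: p = 0.0222 keV/c = 1.1864 × 10^-26 kg·m/s.
For a photon E = pc, so E = 3.557 × 10^-18 J.
So E ≈ 3.56 × 10^-18 J.

3.56 × 10^-18 J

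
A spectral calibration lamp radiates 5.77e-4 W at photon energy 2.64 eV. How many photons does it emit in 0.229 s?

Total energy: E_total = P·t = 5.77e-4 × 0.229 = 1.321e-4 J.
Per-photon energy: E = 4.230e-19 J.
N = E_total / E_photon = 3.12e14.

3.12e14 photons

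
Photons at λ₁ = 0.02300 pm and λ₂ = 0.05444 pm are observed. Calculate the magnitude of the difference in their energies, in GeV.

Using E = hc/λ: E₁ = 8.6367·10^-12 J, E₂ = 3.6489·10^-12 J.
|ΔE| = |8.6367·10^-12 − 3.6489·10^-12| = 4.99·10^-12 J = 0.0311 GeV.

0.0311 GeV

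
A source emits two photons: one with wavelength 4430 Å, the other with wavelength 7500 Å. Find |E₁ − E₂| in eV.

Using E = hc/λ: E₁ = 4.484·10^-19 J, E₂ = 2.649·10^-19 J.
|ΔE| = |4.484·10^-19 − 2.649·10^-19| = 1.84·10^-19 J = 1.15 eV.

1.15 eV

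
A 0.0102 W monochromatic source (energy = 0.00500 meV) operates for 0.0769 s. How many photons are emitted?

Total energy: E_total = P·t = 0.0102 × 0.0769 = 7.844e-4 J.
Per-photon energy: E = 8.011e-25 J.
N = E_total / E_photon = 9.79e20.

9.79e20 photons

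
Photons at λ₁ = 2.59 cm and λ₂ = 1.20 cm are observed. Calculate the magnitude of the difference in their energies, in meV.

Using E = hc/λ: E₁ = 7.670e-24 J, E₂ = 1.655e-23 J.
|ΔE| = |7.670e-24 − 1.655e-23| = 8.88e-24 J = 0.0554 meV.

0.0554 meV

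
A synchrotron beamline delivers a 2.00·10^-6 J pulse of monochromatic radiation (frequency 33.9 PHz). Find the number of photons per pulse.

Per-photon energy: E = 2.246·10^-17 J (from frequency = 33.9 PHz).
N = E_total / E_photon = 2.00·10^-6 J / 2.246·10^-17 J = 8.90·10^10.

8.90·10^10 photons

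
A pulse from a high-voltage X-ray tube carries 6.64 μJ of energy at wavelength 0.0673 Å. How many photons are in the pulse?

2.25e8 photons

Per-photon energy: E = 2.952e-14 J (from wavelength = 0.0673 Å).
N = E_total / E_photon = 6.64e-6 J / 2.952e-14 J = 2.25e8.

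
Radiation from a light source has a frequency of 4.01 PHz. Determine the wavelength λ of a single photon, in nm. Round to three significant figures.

74.8 nm

Convert to SI: f = 4.01 PHz = 4.01 × 10^15 Hz.
Apply λ = c/f: λ = 7.476 × 10^-8 m.
Converting to nm: λ = 74.76 nm ≈ 74.8 nm.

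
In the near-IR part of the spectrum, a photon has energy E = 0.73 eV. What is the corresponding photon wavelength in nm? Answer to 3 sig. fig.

1700 nm

In SI units: E = 0.73 eV = 1.1696 × 10^-19 J.
The photon relation is λ = hc/E, giving λ = 1.698 × 10^-6 m.
Converting to nm: λ = 1698 nm ≈ 1700 nm.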